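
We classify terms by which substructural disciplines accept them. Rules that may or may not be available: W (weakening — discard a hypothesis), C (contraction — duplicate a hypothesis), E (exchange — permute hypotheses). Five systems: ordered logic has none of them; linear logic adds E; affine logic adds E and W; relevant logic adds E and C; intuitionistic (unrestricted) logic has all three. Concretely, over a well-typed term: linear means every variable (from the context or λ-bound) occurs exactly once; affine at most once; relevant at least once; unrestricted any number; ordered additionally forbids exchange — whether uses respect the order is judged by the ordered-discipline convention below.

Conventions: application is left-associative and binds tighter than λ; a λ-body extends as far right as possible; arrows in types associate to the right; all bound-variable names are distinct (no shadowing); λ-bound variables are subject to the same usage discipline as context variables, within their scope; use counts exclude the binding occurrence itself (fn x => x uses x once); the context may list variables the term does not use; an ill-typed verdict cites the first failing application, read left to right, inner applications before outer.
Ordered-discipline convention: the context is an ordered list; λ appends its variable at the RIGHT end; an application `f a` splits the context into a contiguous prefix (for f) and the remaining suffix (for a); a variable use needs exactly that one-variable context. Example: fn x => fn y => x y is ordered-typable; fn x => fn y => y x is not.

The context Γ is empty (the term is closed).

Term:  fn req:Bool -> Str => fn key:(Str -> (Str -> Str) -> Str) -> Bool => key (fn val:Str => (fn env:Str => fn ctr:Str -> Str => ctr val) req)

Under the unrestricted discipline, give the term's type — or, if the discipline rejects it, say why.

not well-typed under unrestricted — a type mismatch blocks all five
use counts: req (bound)=1, key (bound)=1, val (bound)=1, env (bound)=0, ctr (bound)=1
uses in reading order: key, ctr, val, req
typing: ill-typed: argument of type Bool -> Str where Str is required
across the five disciplines: ordered ✗ | linear ✗ | affine ✗ | relevant ✗ | unrestricted ✗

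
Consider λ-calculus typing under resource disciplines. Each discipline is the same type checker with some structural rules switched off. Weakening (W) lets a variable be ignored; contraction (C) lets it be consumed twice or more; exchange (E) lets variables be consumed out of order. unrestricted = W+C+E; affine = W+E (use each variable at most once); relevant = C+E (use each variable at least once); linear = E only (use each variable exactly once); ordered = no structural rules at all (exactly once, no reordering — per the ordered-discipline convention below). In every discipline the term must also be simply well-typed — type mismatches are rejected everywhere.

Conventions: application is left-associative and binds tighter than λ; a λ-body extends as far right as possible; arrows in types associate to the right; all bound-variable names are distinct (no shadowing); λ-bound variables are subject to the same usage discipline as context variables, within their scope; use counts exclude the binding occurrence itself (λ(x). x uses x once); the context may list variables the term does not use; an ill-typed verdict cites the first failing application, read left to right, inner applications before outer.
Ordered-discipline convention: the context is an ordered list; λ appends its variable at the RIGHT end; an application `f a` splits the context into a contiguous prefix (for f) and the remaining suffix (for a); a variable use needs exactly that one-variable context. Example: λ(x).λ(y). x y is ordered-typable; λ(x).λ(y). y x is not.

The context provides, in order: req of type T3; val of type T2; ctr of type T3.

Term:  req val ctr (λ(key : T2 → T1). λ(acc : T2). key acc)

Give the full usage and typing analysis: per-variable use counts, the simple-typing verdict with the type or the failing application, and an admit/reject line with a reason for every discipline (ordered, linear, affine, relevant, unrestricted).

usage: req: 1; val: 1; ctr: 1; key (λ-bound): 1; acc (λ-bound): 1
use order (left to right): req, val, ctr, key, acc
typing: ill-typed: non-arrow in function slot: T3
ordered ✗ (the type mismatch rejects it)
linear ✗ (not simply typable)
affine ✗ (fails simple typing)
relevant ✗ (a type mismatch blocks all five)
unrestricted ✗ (the type mismatch rejects it)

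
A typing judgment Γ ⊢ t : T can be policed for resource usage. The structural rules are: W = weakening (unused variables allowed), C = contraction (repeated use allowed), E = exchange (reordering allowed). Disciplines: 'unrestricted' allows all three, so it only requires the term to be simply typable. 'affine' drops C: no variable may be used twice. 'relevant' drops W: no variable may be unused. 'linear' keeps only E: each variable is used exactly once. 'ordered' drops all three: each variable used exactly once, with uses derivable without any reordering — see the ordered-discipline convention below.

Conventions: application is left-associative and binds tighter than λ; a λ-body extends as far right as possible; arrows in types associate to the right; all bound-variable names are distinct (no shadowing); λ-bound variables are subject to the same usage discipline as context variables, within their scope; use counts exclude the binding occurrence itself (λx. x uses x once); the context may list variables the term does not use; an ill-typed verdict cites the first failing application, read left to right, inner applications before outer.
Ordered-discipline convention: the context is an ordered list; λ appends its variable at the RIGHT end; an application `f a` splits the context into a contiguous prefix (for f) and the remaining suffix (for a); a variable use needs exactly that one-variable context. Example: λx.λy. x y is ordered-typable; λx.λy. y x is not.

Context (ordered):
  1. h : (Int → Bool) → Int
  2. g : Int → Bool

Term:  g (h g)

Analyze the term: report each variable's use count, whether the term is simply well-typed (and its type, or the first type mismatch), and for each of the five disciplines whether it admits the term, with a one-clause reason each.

variable uses: h: 1×; g: 2×
uses in reading order: g, h, g
typing: well-typed — term : Bool
ordered: ✗ — repeated use of g ×2
linear: ✗ — repeated use of g ×2
affine: ✗ — repeated use of g ×2
relevant: ✓ — h, g: all used, weakening unneeded
unrestricted: ✓ — type-checks (Bool) and nothing is barred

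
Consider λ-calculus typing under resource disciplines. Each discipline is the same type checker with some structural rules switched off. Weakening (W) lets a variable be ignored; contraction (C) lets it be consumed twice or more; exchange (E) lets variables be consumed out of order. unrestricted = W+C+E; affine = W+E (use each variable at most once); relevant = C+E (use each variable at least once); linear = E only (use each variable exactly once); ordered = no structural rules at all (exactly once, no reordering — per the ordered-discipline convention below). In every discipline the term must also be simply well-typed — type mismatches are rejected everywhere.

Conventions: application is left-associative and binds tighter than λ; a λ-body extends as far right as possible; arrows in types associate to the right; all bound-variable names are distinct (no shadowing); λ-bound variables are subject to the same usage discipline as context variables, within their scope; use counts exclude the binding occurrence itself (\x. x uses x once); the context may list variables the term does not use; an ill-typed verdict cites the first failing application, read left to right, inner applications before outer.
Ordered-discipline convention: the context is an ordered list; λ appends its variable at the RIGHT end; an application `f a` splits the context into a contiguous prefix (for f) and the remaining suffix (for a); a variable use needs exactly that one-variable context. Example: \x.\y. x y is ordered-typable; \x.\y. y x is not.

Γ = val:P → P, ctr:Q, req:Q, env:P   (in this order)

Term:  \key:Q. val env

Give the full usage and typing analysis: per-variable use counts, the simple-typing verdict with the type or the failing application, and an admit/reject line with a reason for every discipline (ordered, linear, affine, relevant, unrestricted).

use counts: val ×1; ctr ×0; req ×0; env ×1; key (bound) ×0
left-to-right use order: val, env
typing: well-typed at Q → P
ordered: ✗ — unused: ctr, req, key — weakening required
linear: ✗ — unused: ctr, req, key — weakening required
affine: ✓ — at most one use each (val, ctr, req, env, key)
relevant: ✗ — unused: ctr, req, key — weakening required
unrestricted: ✓ — typability at Q → P is all that's needed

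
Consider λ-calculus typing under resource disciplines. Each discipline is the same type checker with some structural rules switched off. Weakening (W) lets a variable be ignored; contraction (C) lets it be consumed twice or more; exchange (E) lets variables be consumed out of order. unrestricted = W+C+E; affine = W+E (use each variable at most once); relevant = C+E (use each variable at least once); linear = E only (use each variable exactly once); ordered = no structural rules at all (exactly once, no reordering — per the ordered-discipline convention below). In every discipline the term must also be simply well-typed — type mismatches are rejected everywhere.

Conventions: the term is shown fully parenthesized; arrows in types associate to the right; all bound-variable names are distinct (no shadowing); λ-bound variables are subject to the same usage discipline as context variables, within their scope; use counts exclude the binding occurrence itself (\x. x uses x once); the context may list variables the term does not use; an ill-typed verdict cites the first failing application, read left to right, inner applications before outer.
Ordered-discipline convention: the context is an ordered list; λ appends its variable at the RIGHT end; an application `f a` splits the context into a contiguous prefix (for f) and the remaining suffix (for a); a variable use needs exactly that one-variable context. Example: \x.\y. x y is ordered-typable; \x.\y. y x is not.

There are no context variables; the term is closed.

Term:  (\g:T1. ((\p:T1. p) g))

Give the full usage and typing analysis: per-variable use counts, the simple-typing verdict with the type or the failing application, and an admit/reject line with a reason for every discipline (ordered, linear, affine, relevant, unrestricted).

variable uses: g (λ-bound) ×1; p (λ-bound) ×1
order of uses: p, g
typing: the term checks, with type T1 -> T1
ordered: ✓ — single-use (g, p), ordered derivation ok
linear: ✓ — exactly-once usage across g, p
affine: ✓ — no duplicate uses among g, p
relevant: ✓ — g, p: all used, weakening unneeded
unrestricted: ✓ — well-typed at T1 -> T1; no restrictions here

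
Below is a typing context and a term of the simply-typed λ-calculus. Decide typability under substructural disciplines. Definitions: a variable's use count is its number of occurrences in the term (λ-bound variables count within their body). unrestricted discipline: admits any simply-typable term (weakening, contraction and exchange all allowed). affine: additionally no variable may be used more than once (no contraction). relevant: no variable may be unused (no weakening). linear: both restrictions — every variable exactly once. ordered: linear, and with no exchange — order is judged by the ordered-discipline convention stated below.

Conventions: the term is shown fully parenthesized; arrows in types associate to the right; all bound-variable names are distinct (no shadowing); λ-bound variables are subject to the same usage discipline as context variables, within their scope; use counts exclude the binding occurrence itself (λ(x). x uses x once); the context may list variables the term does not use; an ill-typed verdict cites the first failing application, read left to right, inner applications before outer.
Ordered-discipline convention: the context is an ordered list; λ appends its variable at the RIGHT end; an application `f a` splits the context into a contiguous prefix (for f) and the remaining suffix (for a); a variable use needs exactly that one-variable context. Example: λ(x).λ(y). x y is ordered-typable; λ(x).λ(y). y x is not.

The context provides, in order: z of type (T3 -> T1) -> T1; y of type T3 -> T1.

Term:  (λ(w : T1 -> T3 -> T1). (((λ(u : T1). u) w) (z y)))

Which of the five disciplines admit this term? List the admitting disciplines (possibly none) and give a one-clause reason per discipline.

admitted by: none
usage: z ×1; y ×1; w [bound] ×1; u [bound] ×1
uses in reading order: u, w, z, y
typing: ill-typed: an argument T1 -> T3 -> T1 mismatches the expected T1
ordered: ✗ — a type mismatch blocks all five
linear: ✗ — the type mismatch rejects it
affine: ✗ — not simply typable
relevant: ✗ — fails simple typing
unrestricted: ✗ — a type mismatch blocks all five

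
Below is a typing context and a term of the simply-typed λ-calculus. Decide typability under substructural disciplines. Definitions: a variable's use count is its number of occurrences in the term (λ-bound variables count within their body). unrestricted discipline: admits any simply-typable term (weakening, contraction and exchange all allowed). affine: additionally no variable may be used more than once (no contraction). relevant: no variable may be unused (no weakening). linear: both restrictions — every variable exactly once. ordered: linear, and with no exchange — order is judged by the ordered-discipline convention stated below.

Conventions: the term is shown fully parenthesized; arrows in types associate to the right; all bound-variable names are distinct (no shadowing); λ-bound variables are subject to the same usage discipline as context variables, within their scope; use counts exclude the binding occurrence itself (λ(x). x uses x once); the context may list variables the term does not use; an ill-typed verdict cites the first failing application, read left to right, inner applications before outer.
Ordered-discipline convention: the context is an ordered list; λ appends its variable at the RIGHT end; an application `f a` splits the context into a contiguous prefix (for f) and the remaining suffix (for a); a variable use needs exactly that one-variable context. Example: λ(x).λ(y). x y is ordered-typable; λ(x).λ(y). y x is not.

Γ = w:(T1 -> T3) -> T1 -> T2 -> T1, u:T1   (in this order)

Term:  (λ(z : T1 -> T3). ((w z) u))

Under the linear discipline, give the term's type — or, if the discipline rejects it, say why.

term : (T1 -> T3) -> T2 -> T1
use counts: w: 1×, u: 1×, z (λ-bound): 1×
order of uses: w, z, u
typing: the term checks, with type (T1 -> T3) -> T2 -> T1
all disciplines: ordered ✗; linear ✓; affine ✓; relevant ✓; unrestricted ✓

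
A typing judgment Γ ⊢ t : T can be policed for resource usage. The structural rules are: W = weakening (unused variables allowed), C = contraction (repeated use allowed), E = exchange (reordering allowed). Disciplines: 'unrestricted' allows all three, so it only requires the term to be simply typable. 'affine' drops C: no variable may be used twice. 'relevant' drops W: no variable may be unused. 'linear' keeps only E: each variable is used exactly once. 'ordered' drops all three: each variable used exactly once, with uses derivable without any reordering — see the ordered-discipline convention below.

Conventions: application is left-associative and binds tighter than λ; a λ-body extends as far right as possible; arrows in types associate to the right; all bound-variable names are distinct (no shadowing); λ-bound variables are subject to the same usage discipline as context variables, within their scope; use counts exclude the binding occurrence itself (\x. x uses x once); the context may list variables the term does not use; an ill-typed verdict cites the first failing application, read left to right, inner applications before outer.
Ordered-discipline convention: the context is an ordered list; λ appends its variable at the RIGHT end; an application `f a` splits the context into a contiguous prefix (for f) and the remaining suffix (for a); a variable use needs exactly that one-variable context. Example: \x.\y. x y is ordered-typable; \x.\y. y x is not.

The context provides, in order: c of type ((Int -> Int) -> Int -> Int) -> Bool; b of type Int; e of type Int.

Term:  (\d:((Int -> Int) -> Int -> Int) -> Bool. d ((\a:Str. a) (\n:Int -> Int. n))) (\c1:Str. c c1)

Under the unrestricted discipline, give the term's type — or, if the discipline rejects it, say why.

not well-typed under unrestricted — fails simple typing
variable uses: c=1, b=0, e=0, d (bound)=1, a (bound)=1, n (bound)=1, c1 (bound)=1
use order (left to right): d, a, n, c, c1
typing: ill-typed: argument of type (Int -> Int) -> Int -> Int where Str is required
per-discipline verdicts: ordered ✗ · linear ✗ · affine ✗ · relevant ✗ · unrestricted ✗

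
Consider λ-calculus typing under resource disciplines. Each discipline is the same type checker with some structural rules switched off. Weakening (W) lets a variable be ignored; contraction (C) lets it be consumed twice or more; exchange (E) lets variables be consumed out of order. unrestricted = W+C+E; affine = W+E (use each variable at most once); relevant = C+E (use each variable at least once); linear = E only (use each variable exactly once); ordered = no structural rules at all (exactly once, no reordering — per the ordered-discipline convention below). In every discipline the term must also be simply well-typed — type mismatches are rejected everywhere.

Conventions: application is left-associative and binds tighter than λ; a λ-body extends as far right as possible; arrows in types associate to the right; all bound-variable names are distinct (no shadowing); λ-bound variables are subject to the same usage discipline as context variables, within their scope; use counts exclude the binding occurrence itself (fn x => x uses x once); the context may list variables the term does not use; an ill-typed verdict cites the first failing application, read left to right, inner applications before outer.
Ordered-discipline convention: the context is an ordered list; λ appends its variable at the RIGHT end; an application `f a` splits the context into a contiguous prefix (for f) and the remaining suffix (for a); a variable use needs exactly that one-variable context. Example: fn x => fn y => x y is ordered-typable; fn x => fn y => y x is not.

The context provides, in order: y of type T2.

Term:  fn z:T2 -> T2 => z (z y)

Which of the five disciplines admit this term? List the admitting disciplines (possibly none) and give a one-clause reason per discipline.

admitted in: relevant, unrestricted
usage: y: 1×, z [bound]: 2×
use order (left to right): z, z, y
typing: well-typed at (T2 -> T2) -> T2
ordered: ✗ — needs contraction — z ×2
linear: ✗ — needs contraction — z ×2
affine: ✗ — needs contraction — z ×2
relevant: ✓ — y, z: all used, weakening unneeded
unrestricted: ✓ — typability at (T2 -> T2) -> T2 is all that's needed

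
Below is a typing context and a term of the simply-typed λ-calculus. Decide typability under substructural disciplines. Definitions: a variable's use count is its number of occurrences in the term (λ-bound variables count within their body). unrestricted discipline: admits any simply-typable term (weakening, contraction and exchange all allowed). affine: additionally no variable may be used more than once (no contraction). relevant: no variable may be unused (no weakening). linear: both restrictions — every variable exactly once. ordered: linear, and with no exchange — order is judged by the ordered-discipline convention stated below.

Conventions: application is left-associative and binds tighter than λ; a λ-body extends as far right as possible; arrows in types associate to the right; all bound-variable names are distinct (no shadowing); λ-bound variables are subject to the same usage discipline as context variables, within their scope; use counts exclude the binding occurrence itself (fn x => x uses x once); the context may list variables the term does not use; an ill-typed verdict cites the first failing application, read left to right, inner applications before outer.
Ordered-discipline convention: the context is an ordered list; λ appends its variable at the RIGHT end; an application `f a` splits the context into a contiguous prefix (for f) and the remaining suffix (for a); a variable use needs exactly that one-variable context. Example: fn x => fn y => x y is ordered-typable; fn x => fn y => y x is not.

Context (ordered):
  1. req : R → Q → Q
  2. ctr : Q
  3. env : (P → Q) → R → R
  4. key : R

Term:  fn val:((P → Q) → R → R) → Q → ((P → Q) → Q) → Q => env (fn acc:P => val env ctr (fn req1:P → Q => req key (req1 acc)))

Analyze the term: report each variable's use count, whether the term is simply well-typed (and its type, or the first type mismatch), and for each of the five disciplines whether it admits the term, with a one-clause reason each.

use counts: req: 1×; ctr: 1×; env: 2×; key: 1×; val (λ-bound): 1×; acc (λ-bound): 1×; req1 (λ-bound): 1×
uses in reading order: env, val, env, ctr, req, key, req1, acc
typing: well-typed at (((P → Q) → R → R) → Q → ((P → Q) → Q) → Q) → R → R
ordered: ✗, needs contraction — env ×2
linear: ✗, needs contraction — env ×2
affine: ✗, needs contraction — env ×2
relevant: ✓, at least one use each (req, ctr, env, key, val, acc, req1)
unrestricted: ✓, typability at (((P → Q) → R → R) → Q → ((P → Q) → Q) → Q) → R → R is all that's needed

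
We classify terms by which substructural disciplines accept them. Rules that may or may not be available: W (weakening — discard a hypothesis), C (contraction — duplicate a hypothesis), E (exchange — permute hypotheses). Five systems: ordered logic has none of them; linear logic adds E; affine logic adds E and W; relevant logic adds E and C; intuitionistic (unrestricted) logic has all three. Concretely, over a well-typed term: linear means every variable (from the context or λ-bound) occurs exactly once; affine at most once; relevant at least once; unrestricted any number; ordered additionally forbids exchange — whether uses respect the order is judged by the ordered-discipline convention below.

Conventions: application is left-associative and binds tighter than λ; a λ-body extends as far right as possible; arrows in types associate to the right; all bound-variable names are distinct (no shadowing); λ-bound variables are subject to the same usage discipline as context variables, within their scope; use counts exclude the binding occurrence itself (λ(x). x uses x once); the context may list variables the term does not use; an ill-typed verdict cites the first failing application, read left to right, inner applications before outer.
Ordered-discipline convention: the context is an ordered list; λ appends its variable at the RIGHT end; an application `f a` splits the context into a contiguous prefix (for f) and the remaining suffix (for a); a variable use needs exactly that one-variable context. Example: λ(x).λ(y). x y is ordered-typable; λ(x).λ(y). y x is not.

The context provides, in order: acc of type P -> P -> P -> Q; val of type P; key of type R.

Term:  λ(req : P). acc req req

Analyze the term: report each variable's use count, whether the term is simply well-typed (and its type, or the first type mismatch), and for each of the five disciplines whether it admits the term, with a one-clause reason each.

counts: acc: 1; val: 0; key: 0; req [bound]: 2
use order (left to right): acc, req, req
typing: the term checks, with type P -> P -> Q
ordered: ✗ — uses contraction: req ×2; val, key left unused
linear: ✗ — uses contraction: req ×2; val, key left unused
affine: ✗ — uses contraction: req ×2
relevant: ✗ — val, key left unused
unrestricted: ✓ — well-typed at P -> P -> Q; no restrictions here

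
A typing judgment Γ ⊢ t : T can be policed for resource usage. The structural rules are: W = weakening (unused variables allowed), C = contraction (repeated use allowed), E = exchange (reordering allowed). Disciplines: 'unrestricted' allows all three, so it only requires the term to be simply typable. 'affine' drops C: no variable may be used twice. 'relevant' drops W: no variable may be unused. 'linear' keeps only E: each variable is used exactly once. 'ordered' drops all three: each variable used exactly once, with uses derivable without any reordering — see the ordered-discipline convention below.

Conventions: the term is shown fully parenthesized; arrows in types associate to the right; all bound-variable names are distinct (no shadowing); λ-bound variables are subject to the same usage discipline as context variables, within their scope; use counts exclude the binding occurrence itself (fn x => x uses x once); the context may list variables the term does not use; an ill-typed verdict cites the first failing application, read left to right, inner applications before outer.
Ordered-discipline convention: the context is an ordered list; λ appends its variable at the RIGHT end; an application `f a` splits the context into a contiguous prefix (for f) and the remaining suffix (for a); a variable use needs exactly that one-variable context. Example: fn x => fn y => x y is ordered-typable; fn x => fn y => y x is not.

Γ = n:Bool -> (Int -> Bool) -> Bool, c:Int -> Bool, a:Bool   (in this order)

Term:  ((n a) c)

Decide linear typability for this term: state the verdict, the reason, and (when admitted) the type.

yes — single use per variable (n, c, a); term : Bool
usage: n: 1; c: 1; a: 1
order of uses: n, a, c
typing: the term checks, with type Bool
summary: ordered ✗ · linear ✓ · affine ✓ · relevant ✓ · unrestricted ✓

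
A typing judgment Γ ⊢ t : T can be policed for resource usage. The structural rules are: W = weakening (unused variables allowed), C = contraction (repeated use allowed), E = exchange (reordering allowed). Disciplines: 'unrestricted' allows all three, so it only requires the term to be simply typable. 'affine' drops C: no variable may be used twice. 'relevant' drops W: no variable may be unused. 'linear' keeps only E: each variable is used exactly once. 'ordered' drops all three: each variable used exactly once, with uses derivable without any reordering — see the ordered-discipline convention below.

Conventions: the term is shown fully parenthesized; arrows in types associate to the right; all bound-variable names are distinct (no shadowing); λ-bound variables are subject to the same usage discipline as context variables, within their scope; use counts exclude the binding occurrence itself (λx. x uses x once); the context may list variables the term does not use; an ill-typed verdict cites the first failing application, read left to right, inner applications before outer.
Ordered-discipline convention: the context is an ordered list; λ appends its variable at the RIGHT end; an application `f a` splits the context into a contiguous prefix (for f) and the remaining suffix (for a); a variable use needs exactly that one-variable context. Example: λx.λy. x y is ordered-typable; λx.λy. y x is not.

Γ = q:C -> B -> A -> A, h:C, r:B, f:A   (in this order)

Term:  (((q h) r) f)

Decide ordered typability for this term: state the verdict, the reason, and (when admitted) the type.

yes — q, h, r, f: once each, no exchange needed; term : A
usage: q ×1; h ×1; r ×1; f ×1
order of uses: q, h, r, f
typing: the term checks, with type A
summary: ordered ✓ · linear ✓ · affine ✓ · relevant ✓ · unrestricted ✓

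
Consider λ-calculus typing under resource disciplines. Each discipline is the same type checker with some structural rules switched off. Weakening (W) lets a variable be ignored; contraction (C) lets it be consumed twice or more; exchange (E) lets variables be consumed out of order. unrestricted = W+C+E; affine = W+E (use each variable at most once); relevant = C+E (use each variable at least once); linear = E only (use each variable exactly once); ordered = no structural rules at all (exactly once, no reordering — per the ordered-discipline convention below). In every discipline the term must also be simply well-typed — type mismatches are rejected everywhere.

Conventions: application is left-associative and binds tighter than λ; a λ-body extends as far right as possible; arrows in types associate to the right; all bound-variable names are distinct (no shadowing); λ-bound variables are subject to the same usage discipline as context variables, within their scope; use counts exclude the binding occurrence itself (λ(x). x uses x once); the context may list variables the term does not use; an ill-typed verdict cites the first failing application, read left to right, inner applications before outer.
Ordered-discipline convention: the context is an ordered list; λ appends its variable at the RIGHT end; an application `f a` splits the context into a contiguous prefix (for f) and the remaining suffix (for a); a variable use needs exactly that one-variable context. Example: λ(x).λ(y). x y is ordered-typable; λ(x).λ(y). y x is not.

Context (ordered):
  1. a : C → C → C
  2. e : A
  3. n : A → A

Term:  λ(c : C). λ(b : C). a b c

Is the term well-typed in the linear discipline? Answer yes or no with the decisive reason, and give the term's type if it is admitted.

no — e, n left unused
usage: a: 1; e: 0; n: 0; c (λ-bound): 1; b (λ-bound): 1
order of uses: a, b, c
typing: the term checks, with type C → C → C
all disciplines: ordered ✗, linear ✗, affine ✓, relevant ✗, unrestricted ✓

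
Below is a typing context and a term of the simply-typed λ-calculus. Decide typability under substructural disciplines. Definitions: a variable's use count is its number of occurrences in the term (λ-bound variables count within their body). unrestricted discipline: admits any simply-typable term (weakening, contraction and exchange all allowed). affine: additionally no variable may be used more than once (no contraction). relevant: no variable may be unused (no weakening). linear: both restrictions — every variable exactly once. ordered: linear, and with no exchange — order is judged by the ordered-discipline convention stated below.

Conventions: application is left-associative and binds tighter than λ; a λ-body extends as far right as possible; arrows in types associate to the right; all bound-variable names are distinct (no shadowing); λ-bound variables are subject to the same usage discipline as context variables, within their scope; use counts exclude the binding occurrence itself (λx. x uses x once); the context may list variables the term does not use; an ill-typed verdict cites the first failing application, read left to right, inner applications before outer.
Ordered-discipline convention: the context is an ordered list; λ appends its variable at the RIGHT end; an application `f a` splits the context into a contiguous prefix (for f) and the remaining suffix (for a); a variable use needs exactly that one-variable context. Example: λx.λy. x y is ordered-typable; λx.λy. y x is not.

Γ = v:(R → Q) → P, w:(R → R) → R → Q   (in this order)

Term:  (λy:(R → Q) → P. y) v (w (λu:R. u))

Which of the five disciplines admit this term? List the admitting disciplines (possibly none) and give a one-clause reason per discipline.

admitted in: ordered, linear, affine, relevant, unrestricted
variable uses: v=1; w=1; y (bound)=1; u (bound)=1
left-to-right use order: y, v, w, u
typing: ✓ — P
ordered ✓ (one use each (v, w, y, u); ordered split holds)
linear ✓ (single use per variable (v, w, y, u))
affine ✓ (at most one use each (v, w, y, u))
relevant ✓ (v, w, y, u: all used, weakening unneeded)
unrestricted ✓ (well-typed at P; no restrictions here)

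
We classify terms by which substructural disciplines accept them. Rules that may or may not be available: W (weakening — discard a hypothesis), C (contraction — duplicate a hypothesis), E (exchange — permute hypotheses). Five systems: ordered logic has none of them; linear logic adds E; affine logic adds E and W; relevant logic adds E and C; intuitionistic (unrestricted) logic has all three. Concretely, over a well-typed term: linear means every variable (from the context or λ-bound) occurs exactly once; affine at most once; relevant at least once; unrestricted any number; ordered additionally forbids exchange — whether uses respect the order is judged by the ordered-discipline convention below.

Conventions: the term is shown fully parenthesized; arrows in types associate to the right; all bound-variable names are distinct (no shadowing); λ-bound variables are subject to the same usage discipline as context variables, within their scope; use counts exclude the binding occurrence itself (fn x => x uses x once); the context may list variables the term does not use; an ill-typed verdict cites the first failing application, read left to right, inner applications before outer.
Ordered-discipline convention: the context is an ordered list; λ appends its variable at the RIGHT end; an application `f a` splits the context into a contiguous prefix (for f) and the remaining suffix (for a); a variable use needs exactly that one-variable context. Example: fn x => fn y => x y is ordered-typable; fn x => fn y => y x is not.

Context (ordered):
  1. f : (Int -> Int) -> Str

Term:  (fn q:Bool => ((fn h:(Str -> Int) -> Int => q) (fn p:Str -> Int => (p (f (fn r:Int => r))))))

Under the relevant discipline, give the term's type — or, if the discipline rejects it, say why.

not well-typed under relevant — unused: h — weakening required
variable uses: f ×1, q (λ-bound) ×1, h (λ-bound) ×0, p (λ-bound) ×1, r (λ-bound) ×1
uses in reading order: q, p, f, r
typing: the term checks, with type Bool -> Bool
summary: ordered ✗, linear ✗, affine ✓, relevant ✗, unrestricted ✓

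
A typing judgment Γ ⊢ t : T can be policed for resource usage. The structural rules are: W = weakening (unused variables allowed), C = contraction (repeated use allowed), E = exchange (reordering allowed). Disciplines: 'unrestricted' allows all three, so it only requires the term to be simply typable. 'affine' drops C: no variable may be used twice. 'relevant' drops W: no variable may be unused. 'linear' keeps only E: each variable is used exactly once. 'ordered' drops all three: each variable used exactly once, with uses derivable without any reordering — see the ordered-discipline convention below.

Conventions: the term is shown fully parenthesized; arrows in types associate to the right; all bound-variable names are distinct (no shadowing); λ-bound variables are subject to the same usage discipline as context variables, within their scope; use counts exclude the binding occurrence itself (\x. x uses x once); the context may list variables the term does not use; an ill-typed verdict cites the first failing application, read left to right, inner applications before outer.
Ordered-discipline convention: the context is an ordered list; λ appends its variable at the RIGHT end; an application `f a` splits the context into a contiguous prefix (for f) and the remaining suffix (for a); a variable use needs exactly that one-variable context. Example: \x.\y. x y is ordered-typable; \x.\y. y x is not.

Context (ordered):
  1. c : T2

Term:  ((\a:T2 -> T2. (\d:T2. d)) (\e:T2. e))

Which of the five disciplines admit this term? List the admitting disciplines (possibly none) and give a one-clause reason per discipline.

admitted by: affine, unrestricted
usage: c: 0×, a [bound]: 0×, d [bound]: 1×, e [bound]: 1×
uses in reading order: d, e
typing: well-typed — term : T2 -> T2
ordered ✗ (needs weakening: c, a unused)
linear ✗ (needs weakening: c, a unused)
affine ✓ (at most one use each (c, a, d, e))
relevant ✗ (needs weakening: c, a unused)
unrestricted ✓ (type-checks (T2 -> T2) and nothing is barred)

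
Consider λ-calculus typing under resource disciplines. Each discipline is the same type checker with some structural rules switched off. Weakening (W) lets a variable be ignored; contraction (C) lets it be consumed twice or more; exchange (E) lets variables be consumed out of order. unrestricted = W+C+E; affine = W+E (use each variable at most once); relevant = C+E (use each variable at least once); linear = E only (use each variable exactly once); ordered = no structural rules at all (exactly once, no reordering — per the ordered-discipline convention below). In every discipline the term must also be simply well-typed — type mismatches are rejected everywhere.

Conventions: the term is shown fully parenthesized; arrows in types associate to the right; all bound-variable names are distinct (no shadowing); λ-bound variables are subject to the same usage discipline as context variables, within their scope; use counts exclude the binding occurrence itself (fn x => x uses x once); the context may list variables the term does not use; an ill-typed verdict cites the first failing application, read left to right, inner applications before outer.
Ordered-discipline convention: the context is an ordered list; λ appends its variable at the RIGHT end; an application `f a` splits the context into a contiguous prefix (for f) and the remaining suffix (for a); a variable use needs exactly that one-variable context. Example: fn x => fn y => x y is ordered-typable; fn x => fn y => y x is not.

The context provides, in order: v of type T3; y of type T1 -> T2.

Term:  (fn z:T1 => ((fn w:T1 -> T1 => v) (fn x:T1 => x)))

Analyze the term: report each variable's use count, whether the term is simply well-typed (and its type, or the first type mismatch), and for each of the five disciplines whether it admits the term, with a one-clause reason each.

use counts: v ×1, y ×0, z [bound] ×0, w [bound] ×0, x [bound] ×1
left-to-right use order: v, x
typing: well-typed at T1 -> T3
ordered: ✗ — y, z, w left unused
linear: ✗ — y, z, w left unused
affine: ✓ — v, y, z, w, x: no repeats, contraction unneeded
relevant: ✗ — y, z, w left unused
unrestricted: ✓ — typability at T1 -> T3 is all that's needed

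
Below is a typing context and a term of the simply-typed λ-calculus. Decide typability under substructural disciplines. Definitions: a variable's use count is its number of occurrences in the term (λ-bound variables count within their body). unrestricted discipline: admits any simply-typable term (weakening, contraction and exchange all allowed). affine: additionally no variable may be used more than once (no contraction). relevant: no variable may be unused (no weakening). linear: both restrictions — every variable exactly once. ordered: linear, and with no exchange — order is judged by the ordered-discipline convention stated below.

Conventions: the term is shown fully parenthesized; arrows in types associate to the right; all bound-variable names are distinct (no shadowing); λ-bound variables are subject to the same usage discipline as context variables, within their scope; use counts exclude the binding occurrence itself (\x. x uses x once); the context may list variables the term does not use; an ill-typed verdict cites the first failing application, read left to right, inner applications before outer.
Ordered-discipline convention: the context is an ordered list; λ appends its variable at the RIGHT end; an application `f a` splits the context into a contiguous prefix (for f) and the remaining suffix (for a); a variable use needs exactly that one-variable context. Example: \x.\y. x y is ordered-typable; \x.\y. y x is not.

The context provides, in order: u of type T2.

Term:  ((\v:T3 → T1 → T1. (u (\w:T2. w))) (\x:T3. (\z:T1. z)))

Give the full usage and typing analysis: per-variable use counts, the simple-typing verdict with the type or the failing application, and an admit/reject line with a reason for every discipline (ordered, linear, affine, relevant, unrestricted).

use counts: u=1; v (bound)=0; w (bound)=1; x (bound)=0; z (bound)=1
left-to-right use order: u, w, z
typing: ill-typed: applying a non-function (T2)
ordered: ✗ — not simply typable
linear: ✗ — fails simple typing
affine: ✗ — a type mismatch blocks all five
relevant: ✗ — the type mismatch rejects it
unrestricted: ✗ — not simply typable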